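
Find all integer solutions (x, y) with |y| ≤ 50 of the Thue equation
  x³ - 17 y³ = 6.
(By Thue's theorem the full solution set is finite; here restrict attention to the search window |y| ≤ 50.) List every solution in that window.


The equation is x³ - 17y³ = 6. For fixed y, x³ = 17·y³ + 6, so a solution requires the RHS to be a perfect cube.
Strategy: iterate y from -50 to 50, compute RHS = 17·y³ + 6, and check whether it is a (positive or negative) perfect cube.
Check small values of y:
  y = 0: RHS = 6 is not a perfect cube.
  y = 1: RHS = 23 is not a perfect cube.
  y = -1: RHS = -11 is not a perfect cube.
  y = 2: RHS = 142 is not a perfect cube.
  y = -2: RHS = -130 is not a perfect cube.
  y = 3: RHS = 465 is not a perfect cube.
  y = -3: RHS = -453 is not a perfect cube.
Continuing the search up to |y| = 50 finds no solutions either.
No (x, y) in the scanned range satisfies the equation.

No integer solutions with |y| ≤ 50.


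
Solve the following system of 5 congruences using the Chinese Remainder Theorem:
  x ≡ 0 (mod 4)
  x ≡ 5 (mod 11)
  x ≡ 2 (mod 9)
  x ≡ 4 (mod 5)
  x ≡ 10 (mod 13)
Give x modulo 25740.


Product of moduli M = 4 · 11 · 9 · 5 · 13 = 25740.
Merge one congruence at a time:
  Start: x ≡ 0 (mod 4).
  Combine with x ≡ 5 (mod 11); new modulus lcm = 44.
    Write x = 0 + 4·t and substitute into x ≡ 5 (mod 11): 4·t ≡ 5 − 0 = 5 (mod 11).
    The inverse of 4 mod 11 is 3 (since 4·3 = 12 = 1·11 + 1), so t ≡ 3·5 = 15 ≡ 4 (mod 11).
    Then x = 0 + 4·4 = 16, valid modulo lcm(4, 11) = 44: x ≡ 16 (mod 44).
  Combine with x ≡ 2 (mod 9); new modulus lcm = 396.
    Write x = 16 + 44·t and substitute into x ≡ 2 (mod 9): 44·t ≡ 2 − 16 = -14 (mod 9).
    Reduce coefficients mod 9: 8·t ≡ 4 (mod 9).
    The inverse of 8 mod 9 is 8 (since 8·8 = 64 = 7·9 + 1), so t ≡ 8·4 = 32 ≡ 5 (mod 9).
    Then x = 16 + 44·5 = 236, valid modulo lcm(44, 9) = 396: x ≡ 236 (mod 396).
  Combine with x ≡ 4 (mod 5); new modulus lcm = 1980.
    Write x = 236 + 396·t and substitute into x ≡ 4 (mod 5): 396·t ≡ 4 − 236 = -232 (mod 5).
    Reduce coefficients mod 5: 1·t ≡ 3 (mod 5).
    So t ≡ 3 (mod 5).
    Then x = 236 + 396·3 = 1424, valid modulo lcm(396, 5) = 1980: x ≡ 1424 (mod 1980).
  Combine with x ≡ 10 (mod 13); new modulus lcm = 25740.
    Write x = 1424 + 1980·t and substitute into x ≡ 10 (mod 13): 1980·t ≡ 10 − 1424 = -1414 (mod 13).
    Reduce coefficients mod 13: 4·t ≡ 3 (mod 13).
    The inverse of 4 mod 13 is 10 (since 4·10 = 40 = 3·13 + 1), so t ≡ 10·3 = 30 ≡ 4 (mod 13).
    Then x = 1424 + 1980·4 = 9344, valid modulo lcm(1980, 13) = 25740: x ≡ 9344 (mod 25740).
Verify against each original: 9344 mod 4 = 0, 9344 mod 11 = 5, 9344 mod 9 = 2, 9344 mod 5 = 4, 9344 mod 13 = 10.

x ≡ 9344 (mod 25740).


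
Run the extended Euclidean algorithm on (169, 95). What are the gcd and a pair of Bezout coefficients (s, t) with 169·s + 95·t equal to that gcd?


Euclidean algorithm on (169, 95) — divide until remainder is 0:
  169 = 1 · 95 + 74
  95 = 1 · 74 + 21
  74 = 3 · 21 + 11
  21 = 1 · 11 + 10
  11 = 1 · 10 + 1
  10 = 10 · 1 + 0
gcd(169, 95) = 1.
Track Bezout coefficients alongside the remainders: start with r₀ = 169 = a·1 + b·0 (s = 1, t = 0) and r₁ = 95 = a·0 + b·1 (s = 0, t = 1); each new remainder r_{k+1} = r_{k-1} − q_k·r_k inherits s_{k+1} = s_{k-1} − q_k·s_k, t_{k+1} = t_{k-1} − q_k·t_k, so r_k = a·s_k + b·t_k at every step:
  q = 1: r = 74, s = 1 − 1·0 = 1, t = 0 − 1·1 = -1  (check: 169·1 + 95·(-1) = 74)
  q = 1: r = 21, s = 0 − 1·1 = -1, t = 1 − 1·(-1) = 2  (check: 169·(-1) + 95·2 = 21)
  q = 3: r = 11, s = 1 − 3·(-1) = 4, t = -1 − 3·2 = -7  (check: 169·4 + 95·(-7) = 11)
  q = 1: r = 10, s = -1 − 1·4 = -5, t = 2 − 1·(-7) = 9  (check: 169·(-5) + 95·9 = 10)
  q = 1: r = 1, s = 4 − 1·(-5) = 9, t = -7 − 1·9 = -16  (check: 169·9 + 95·(-16) = 1)
The row with r = 1 (the gcd) gives the Bezout coefficients s = 9, t = -16.
Result: 169 · (9) + 95 · (-16) = 1.

gcd(169, 95) = 1; s = 9, t = -16 (check: 169·9 + 95·(-16) = 1).


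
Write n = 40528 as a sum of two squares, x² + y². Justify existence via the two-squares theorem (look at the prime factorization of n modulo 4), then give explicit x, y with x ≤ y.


Step 1: Factor n = 40528 = 2^4 · 17 · 149.
Step 2: Check the mod-4 condition on each prime factor: 2 = 2 (special); 17 ≡ 1 (mod 4), exponent 1; 149 ≡ 1 (mod 4), exponent 1.
All primes ≡ 3 (mod 4) appear to even exponent (or don't appear), so by the two-squares theorem n IS expressible as a sum of two squares.
Step 3: Build a representation. Group n = k² · m with k = 4 and m = 17 · 149 = 2533 (a product of primes ≡ 1 (mod 4)); a representation of m scales to one of n via (k·x)² + (k·y)² = k²(x² + y²). Each prime p ≡ 1 (mod 4) is itself a sum of two squares; find a² by testing p − a² for a perfect square:
  17: 17 − 1² = 16 = 4² ⇒ 17 = 1² + 4².
  149: 149 − 1² = 148, 149 − 2² = 145, 149 − 3² = 140, 149 − 4² = 133, 149 − 5² = 124, 149 − 6² = 113, 149 − 7² = 100 = 10² ⇒ 149 = 7² + 10².
  Combine using the Brahmagupta–Fibonacci identity (a² + b²)(c² + d²) = (ac − bd)² + (ad + bc)² = (ac + bd)² + (ad − bc)²:
  17 · 149 = 2533: from (1² + 4²)(7² + 10²), take (1·7 − 4·10, 1·10 + 4·7) = (7 − 40, 10 + 28) = (-33, 38); dropping signs (only squares matter) gives (33, 38); check 33² + 38² = 1089 + 1444 = 2533 ✓.
  Scale by k = 4: (4·33, 4·38) = (132, 152).
Step 4: Order so x ≤ y and verify: 132² + 152² = 17424 + 23104 = 40528 = n. ✓

n = 40528 = 132² + 152² (one valid representation with x ≤ y).


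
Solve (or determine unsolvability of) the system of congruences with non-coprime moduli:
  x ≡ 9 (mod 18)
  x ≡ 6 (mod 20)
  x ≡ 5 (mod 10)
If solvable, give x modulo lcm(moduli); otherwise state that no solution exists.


Moduli 18, 20, 10 are not pairwise coprime, so CRT works modulo lcm(m_i) when all pairwise compatibility conditions hold.
Pairwise compatibility: gcd(m_i, m_j) must divide a_i - a_j for every pair.
Merge one congruence at a time:
  Start: x ≡ 9 (mod 18).
  Combine with x ≡ 6 (mod 20): gcd(18, 20) = 2, and 6 - 9 = -3 is NOT divisible by 2.
    ⇒ system is inconsistent (no integer solution).

No solution (the system is inconsistent).


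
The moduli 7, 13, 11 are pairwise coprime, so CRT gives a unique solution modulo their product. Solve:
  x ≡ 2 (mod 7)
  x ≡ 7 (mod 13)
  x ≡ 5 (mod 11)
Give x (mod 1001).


Moduli 7, 13, 11 are pairwise coprime; by CRT there is a unique solution modulo M = 7 · 13 · 11 = 1001.
Solve pairwise, accumulating the modulus:
  Start with x ≡ 2 (mod 7).
  Combine with x ≡ 7 (mod 13): since gcd(7, 13) = 1, we get a unique residue mod 91.
    Write x = 2 + 7·t and substitute into x ≡ 7 (mod 13): 7·t ≡ 7 − 2 = 5 (mod 13).
    The inverse of 7 mod 13 is 2 (since 7·2 = 14 = 1·13 + 1), so t ≡ 2·5 = 10 ≡ 10 (mod 13).
    Then x = 2 + 7·10 = 72, valid modulo lcm(7, 13) = 91: x ≡ 72 (mod 91).
  Combine with x ≡ 5 (mod 11): since gcd(91, 11) = 1, we get a unique residue mod 1001.
    Write x = 72 + 91·t and substitute into x ≡ 5 (mod 11): 91·t ≡ 5 − 72 = -67 (mod 11).
    Reduce coefficients mod 11: 3·t ≡ 10 (mod 11).
    The inverse of 3 mod 11 is 4 (since 3·4 = 12 = 1·11 + 1), so t ≡ 4·10 = 40 ≡ 7 (mod 11).
    Then x = 72 + 91·7 = 709, valid modulo lcm(91, 11) = 1001: x ≡ 709 (mod 1001).
Verify: 709 mod 7 = 2 ✓, 709 mod 13 = 7 ✓, 709 mod 11 = 5 ✓.

x ≡ 709 (mod 1001).


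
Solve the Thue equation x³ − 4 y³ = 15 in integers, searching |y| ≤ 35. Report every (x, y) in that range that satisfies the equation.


The equation is x³ - 4y³ = 15. For fixed y, x³ = 4·y³ + 15, so a solution requires the RHS to be a perfect cube.
Strategy: iterate y from -35 to 35, compute RHS = 4·y³ + 15, and check whether it is a (positive or negative) perfect cube.
Check small values of y:
  y = 0: RHS = 15 is not a perfect cube.
  y = 1: RHS = 19 is not a perfect cube.
  y = -1: RHS = 11 is not a perfect cube.
  y = 2: RHS = 47 is not a perfect cube.
  y = -2: RHS = -17 is not a perfect cube.
  y = 3: RHS = 123 is not a perfect cube.
  y = -3: RHS = -93 is not a perfect cube.
Continuing the search up to |y| = 35 finds no solutions either.
No (x, y) in the scanned range satisfies the equation.

No integer solutions with |y| ≤ 35.


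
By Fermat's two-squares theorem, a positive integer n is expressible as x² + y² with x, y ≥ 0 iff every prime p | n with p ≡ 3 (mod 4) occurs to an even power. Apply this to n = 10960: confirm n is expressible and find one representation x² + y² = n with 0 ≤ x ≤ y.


Step 1: Factor n = 10960 = 2^4 · 5 · 137.
Step 2: Check the mod-4 condition on each prime factor: 2 = 2 (special); 5 ≡ 1 (mod 4), exponent 1; 137 ≡ 1 (mod 4), exponent 1.
All primes ≡ 3 (mod 4) appear to even exponent (or don't appear), so by the two-squares theorem n IS expressible as a sum of two squares.
Step 3: Build a representation. Group n = k² · m with k = 4 and m = 5 · 137 = 685 (a product of primes ≡ 1 (mod 4)); a representation of m scales to one of n via (k·x)² + (k·y)² = k²(x² + y²). Each prime p ≡ 1 (mod 4) is itself a sum of two squares; find a² by testing p − a² for a perfect square:
  5: 5 − 1² = 4 = 2² ⇒ 5 = 1² + 2².
  137: 137 − 1² = 136, 137 − 2² = 133, 137 − 3² = 128, 137 − 4² = 121 = 11² ⇒ 137 = 4² + 11².
  Combine using the Brahmagupta–Fibonacci identity (a² + b²)(c² + d²) = (ac − bd)² + (ad + bc)² = (ac + bd)² + (ad − bc)²:
  5 · 137 = 685: from (1² + 2²)(4² + 11²), take (1·4 − 2·11, 1·11 + 2·4) = (4 − 22, 11 + 8) = (-18, 19); dropping signs (only squares matter) gives (18, 19); check 18² + 19² = 324 + 361 = 685 ✓.
  Scale by k = 4: (4·18, 4·19) = (72, 76).
Step 4: Order so x ≤ y and verify: 72² + 76² = 5184 + 5776 = 10960 = n. ✓

n = 10960 = 72² + 76² (one valid representation with x ≤ y).


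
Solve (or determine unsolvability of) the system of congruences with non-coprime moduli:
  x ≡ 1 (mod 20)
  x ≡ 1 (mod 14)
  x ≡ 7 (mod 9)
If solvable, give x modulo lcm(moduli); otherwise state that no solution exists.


Moduli 20, 14, 9 are not pairwise coprime, so CRT works modulo lcm(m_i) when all pairwise compatibility conditions hold.
Pairwise compatibility: gcd(m_i, m_j) must divide a_i - a_j for every pair.
Merge one congruence at a time:
  Start: x ≡ 1 (mod 20).
  Combine with x ≡ 1 (mod 14): gcd(20, 14) = 2; 1 - 1 = 0, which IS divisible by 2, so compatible.
    Write x = 1 + 20·t and substitute into x ≡ 1 (mod 14): 20·t ≡ 1 − 1 = 0 (mod 14).
    Divide the congruence (and modulus) by g = 2: 10·t ≡ 0 (mod 7).
    Reduce coefficients mod 7: 3·t ≡ 0 (mod 7).
    The inverse of 3 mod 7 is 5 (since 3·5 = 15 = 2·7 + 1), so t ≡ 5·0 = 0 ≡ 0 (mod 7).
    Then x = 1 + 20·0 = 1, valid modulo lcm(20, 14) = 140: x ≡ 1 (mod 140).
  Combine with x ≡ 7 (mod 9): gcd(140, 9) = 1; 7 - 1 = 6, which IS divisible by 1, so compatible.
    Write x = 1 + 140·t and substitute into x ≡ 7 (mod 9): 140·t ≡ 7 − 1 = 6 (mod 9).
    Reduce coefficients mod 9: 5·t ≡ 6 (mod 9).
    The inverse of 5 mod 9 is 2 (since 5·2 = 10 = 1·9 + 1), so t ≡ 2·6 = 12 ≡ 3 (mod 9).
    Then x = 1 + 140·3 = 421, valid modulo lcm(140, 9) = 1260: x ≡ 421 (mod 1260).
Verify: 421 mod 20 = 1, 421 mod 14 = 1, 421 mod 9 = 7.

x ≡ 421 (mod 1260).


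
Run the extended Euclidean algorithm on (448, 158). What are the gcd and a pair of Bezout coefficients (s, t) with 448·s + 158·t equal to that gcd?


Euclidean algorithm on (448, 158) — divide until remainder is 0:
  448 = 2 · 158 + 132
  158 = 1 · 132 + 26
  132 = 5 · 26 + 2
  26 = 13 · 2 + 0
gcd(448, 158) = 2.
Track Bezout coefficients alongside the remainders: start with r₀ = 448 = a·1 + b·0 (s = 1, t = 0) and r₁ = 158 = a·0 + b·1 (s = 0, t = 1); each new remainder r_{k+1} = r_{k-1} − q_k·r_k inherits s_{k+1} = s_{k-1} − q_k·s_k, t_{k+1} = t_{k-1} − q_k·t_k, so r_k = a·s_k + b·t_k at every step:
  q = 2: r = 132, s = 1 − 2·0 = 1, t = 0 − 2·1 = -2  (check: 448·1 + 158·(-2) = 132)
  q = 1: r = 26, s = 0 − 1·1 = -1, t = 1 − 1·(-2) = 3  (check: 448·(-1) + 158·3 = 26)
  q = 5: r = 2, s = 1 − 5·(-1) = 6, t = -2 − 5·3 = -17  (check: 448·6 + 158·(-17) = 2)
The row with r = 2 (the gcd) gives the Bezout coefficients s = 6, t = -17.
Result: 448 · (6) + 158 · (-17) = 2.

gcd(448, 158) = 2; s = 6, t = -17 (check: 448·6 + 158·(-17) = 2).


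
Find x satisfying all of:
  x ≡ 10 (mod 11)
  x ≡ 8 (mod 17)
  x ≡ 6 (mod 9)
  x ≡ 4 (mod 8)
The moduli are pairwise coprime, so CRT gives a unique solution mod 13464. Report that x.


Product of moduli M = 11 · 17 · 9 · 8 = 13464.
Merge one congruence at a time:
  Start: x ≡ 10 (mod 11).
  Combine with x ≡ 8 (mod 17); new modulus lcm = 187.
    Write x = 10 + 11·t and substitute into x ≡ 8 (mod 17): 11·t ≡ 8 − 10 = -2 (mod 17).
    Reduce coefficients mod 17: 11·t ≡ 15 (mod 17).
    The inverse of 11 mod 17 is 14 (since 11·14 = 154 = 9·17 + 1), so t ≡ 14·15 = 210 ≡ 6 (mod 17).
    Then x = 10 + 11·6 = 76, valid modulo lcm(11, 17) = 187: x ≡ 76 (mod 187).
  Combine with x ≡ 6 (mod 9); new modulus lcm = 1683.
    Write x = 76 + 187·t and substitute into x ≡ 6 (mod 9): 187·t ≡ 6 − 76 = -70 (mod 9).
    Reduce coefficients mod 9: 7·t ≡ 2 (mod 9).
    The inverse of 7 mod 9 is 4 (since 7·4 = 28 = 3·9 + 1), so t ≡ 4·2 = 8 ≡ 8 (mod 9).
    Then x = 76 + 187·8 = 1572, valid modulo lcm(187, 9) = 1683: x ≡ 1572 (mod 1683).
  Combine with x ≡ 4 (mod 8); new modulus lcm = 13464.
    Write x = 1572 + 1683·t and substitute into x ≡ 4 (mod 8): 1683·t ≡ 4 − 1572 = -1568 (mod 8).
    Reduce coefficients mod 8: 3·t ≡ 0 (mod 8).
    The inverse of 3 mod 8 is 3 (since 3·3 = 9 = 1·8 + 1), so t ≡ 3·0 = 0 ≡ 0 (mod 8).
    Then x = 1572 + 1683·0 = 1572, valid modulo lcm(1683, 8) = 13464: x ≡ 1572 (mod 13464).
Verify against each original: 1572 mod 11 = 10, 1572 mod 17 = 8, 1572 mod 9 = 6, 1572 mod 8 = 4.

x ≡ 1572 (mod 13464).


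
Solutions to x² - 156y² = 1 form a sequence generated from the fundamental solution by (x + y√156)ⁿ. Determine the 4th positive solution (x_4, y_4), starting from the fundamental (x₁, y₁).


Step 1: Find the fundamental solution (x₁, y₁) of x² - 156y² = 1.
  Expand √156 as a continued fraction. a₀ = ⌊√156⌋ = 12; iterate m_{k+1} = d_k·a_k − m_k, d_{k+1} = (156 − m_{k+1}²)/d_k, a_{k+1} = ⌊(a₀ + m_{k+1})/d_{k+1}⌋ (starting m₀ = 0, d₀ = 1), with convergents p_k = a_k·p_{k-1} + p_{k-2}, q_k = a_k·q_{k-1} + q_{k-2} (p₋₁ = 1, q₋₁ = 0):
  k = 0: a₀ = 12; p₀/q₀ = 12/1; p₀² − 156·q₀² = 144 − 156 = -12.
  k = 1: m = 12, d = 12, a = ⌊(12 + 12)/12⌋ = 2; p/q = (2·12 + 1)/(2·1 + 0) = 25/2; p² − 156·q² = 625 − 624 = 1.
  The first convergent with p² − 156·q² = 1 gives the fundamental solution (x₁, y₁) = (25, 2).
Step 2: Apply the recurrence (x_{n+1}, y_{n+1}) = (x₁x_n + 156y₁y_n, x₁y_n + y₁x_n) repeatedly.
  From (x_1, y_1) = (25, 2): x_2 = 25·25 + 156·2·2 = 1249; y_2 = 25·2 + 2·25 = 100.
  From (x_2, y_2) = (1249, 100): x_3 = 25·1249 + 156·2·100 = 62425; y_3 = 25·100 + 2·1249 = 4998.
  From (x_3, y_3) = (62425, 4998): x_4 = 25·62425 + 156·2·4998 = 3120001; y_4 = 25·4998 + 2·62425 = 249800.
Step 3: Verify x_4² - 156·y_4² = 9734406240001 - 9734406240000 = 1 (should be 1). ✓

(x_1, y_1) = (25, 2); (x_4, y_4) = (3120001, 249800).


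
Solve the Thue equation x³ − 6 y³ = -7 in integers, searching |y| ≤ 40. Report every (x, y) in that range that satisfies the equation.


The equation is x³ - 6y³ = -7. For fixed y, x³ = 6·y³ − 7, so a solution requires the RHS to be a perfect cube.
Strategy: iterate y from -40 to 40, compute RHS = 6·y³ − 7, and check whether it is a (positive or negative) perfect cube.
Check small values of y:
  y = 0: RHS = -7 is not a perfect cube.
  y = 1: RHS = -1 = (-1)³ ⇒ x = -1 works.
  y = -1: RHS = -13 is not a perfect cube.
  y = 2: RHS = 41 is not a perfect cube.
  y = -2: RHS = -55 is not a perfect cube.
  y = 3: RHS = 155 is not a perfect cube.
  y = -3: RHS = -169 is not a perfect cube.
Continuing the search up to |y| = 40 finds no further solutions beyond those listed.
Collected solutions: (-1, 1).

Solutions (with |y| ≤ 40): (-1, 1).


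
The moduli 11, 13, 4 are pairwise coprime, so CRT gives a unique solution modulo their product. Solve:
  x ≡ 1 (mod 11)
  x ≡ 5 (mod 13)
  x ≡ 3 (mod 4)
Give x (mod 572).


Moduli 11, 13, 4 are pairwise coprime; by CRT there is a unique solution modulo M = 11 · 13 · 4 = 572.
Solve pairwise, accumulating the modulus:
  Start with x ≡ 1 (mod 11).
  Combine with x ≡ 5 (mod 13): since gcd(11, 13) = 1, we get a unique residue mod 143.
    Write x = 1 + 11·t and substitute into x ≡ 5 (mod 13): 11·t ≡ 5 − 1 = 4 (mod 13).
    The inverse of 11 mod 13 is 6 (since 11·6 = 66 = 5·13 + 1), so t ≡ 6·4 = 24 ≡ 11 (mod 13).
    Then x = 1 + 11·11 = 122, valid modulo lcm(11, 13) = 143: x ≡ 122 (mod 143).
  Combine with x ≡ 3 (mod 4): since gcd(143, 4) = 1, we get a unique residue mod 572.
    Write x = 122 + 143·t and substitute into x ≡ 3 (mod 4): 143·t ≡ 3 − 122 = -119 (mod 4).
    Reduce coefficients mod 4: 3·t ≡ 1 (mod 4).
    The inverse of 3 mod 4 is 3 (since 3·3 = 9 = 2·4 + 1), so t ≡ 3·1 = 3 ≡ 3 (mod 4).
    Then x = 122 + 143·3 = 551, valid modulo lcm(143, 4) = 572: x ≡ 551 (mod 572).
Verify: 551 mod 11 = 1 ✓, 551 mod 13 = 5 ✓, 551 mod 4 = 3 ✓.

x ≡ 551 (mod 572).


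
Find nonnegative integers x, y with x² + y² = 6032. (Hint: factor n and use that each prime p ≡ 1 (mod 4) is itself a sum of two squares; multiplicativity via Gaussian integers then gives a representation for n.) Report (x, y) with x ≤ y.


Step 1: Factor n = 6032 = 2^4 · 13 · 29.
Step 2: Check the mod-4 condition on each prime factor: 2 = 2 (special); 13 ≡ 1 (mod 4), exponent 1; 29 ≡ 1 (mod 4), exponent 1.
All primes ≡ 3 (mod 4) appear to even exponent (or don't appear), so by the two-squares theorem n IS expressible as a sum of two squares.
Step 3: Build a representation. Group n = k² · m with k = 4 and m = 13 · 29 = 377 (a product of primes ≡ 1 (mod 4)); a representation of m scales to one of n via (k·x)² + (k·y)² = k²(x² + y²). Each prime p ≡ 1 (mod 4) is itself a sum of two squares; find a² by testing p − a² for a perfect square:
  13: 13 − 1² = 12, 13 − 2² = 9 = 3² ⇒ 13 = 2² + 3².
  29: 29 − 1² = 28, 29 − 2² = 25 = 5² ⇒ 29 = 2² + 5².
  Combine using the Brahmagupta–Fibonacci identity (a² + b²)(c² + d²) = (ac − bd)² + (ad + bc)² = (ac + bd)² + (ad − bc)²:
  13 · 29 = 377: from (2² + 3²)(2² + 5²), take (2·2 − 3·5, 2·5 + 3·2) = (4 − 15, 10 + 6) = (-11, 16); dropping signs (only squares matter) gives (11, 16); check 11² + 16² = 121 + 256 = 377 ✓.
  Scale by k = 4: (4·11, 4·16) = (44, 64).
Step 4: Order so x ≤ y and verify: 44² + 64² = 1936 + 4096 = 6032 = n. ✓

n = 6032 = 44² + 64² (one valid representation with x ≤ y).


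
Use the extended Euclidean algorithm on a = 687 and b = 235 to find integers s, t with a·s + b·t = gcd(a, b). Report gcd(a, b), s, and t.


Euclidean algorithm on (687, 235) — divide until remainder is 0:
  687 = 2 · 235 + 217
  235 = 1 · 217 + 18
  217 = 12 · 18 + 1
  18 = 18 · 1 + 0
gcd(687, 235) = 1.
Track Bezout coefficients alongside the remainders: start with r₀ = 687 = a·1 + b·0 (s = 1, t = 0) and r₁ = 235 = a·0 + b·1 (s = 0, t = 1); each new remainder r_{k+1} = r_{k-1} − q_k·r_k inherits s_{k+1} = s_{k-1} − q_k·s_k, t_{k+1} = t_{k-1} − q_k·t_k, so r_k = a·s_k + b·t_k at every step:
  q = 2: r = 217, s = 1 − 2·0 = 1, t = 0 − 2·1 = -2  (check: 687·1 + 235·(-2) = 217)
  q = 1: r = 18, s = 0 − 1·1 = -1, t = 1 − 1·(-2) = 3  (check: 687·(-1) + 235·3 = 18)
  q = 12: r = 1, s = 1 − 12·(-1) = 13, t = -2 − 12·3 = -38  (check: 687·13 + 235·(-38) = 1)
The row with r = 1 (the gcd) gives the Bezout coefficients s = 13, t = -38.
Result: 687 · (13) + 235 · (-38) = 1.

gcd(687, 235) = 1; s = 13, t = -38 (check: 687·13 + 235·(-38) = 1).


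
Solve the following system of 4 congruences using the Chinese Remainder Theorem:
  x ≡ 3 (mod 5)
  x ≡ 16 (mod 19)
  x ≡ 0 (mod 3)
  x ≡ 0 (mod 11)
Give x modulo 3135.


Product of moduli M = 5 · 19 · 3 · 11 = 3135.
Merge one congruence at a time:
  Start: x ≡ 3 (mod 5).
  Combine with x ≡ 16 (mod 19); new modulus lcm = 95.
    Write x = 3 + 5·t and substitute into x ≡ 16 (mod 19): 5·t ≡ 16 − 3 = 13 (mod 19).
    The inverse of 5 mod 19 is 4 (since 5·4 = 20 = 1·19 + 1), so t ≡ 4·13 = 52 ≡ 14 (mod 19).
    Then x = 3 + 5·14 = 73, valid modulo lcm(5, 19) = 95: x ≡ 73 (mod 95).
  Combine with x ≡ 0 (mod 3); new modulus lcm = 285.
    Write x = 73 + 95·t and substitute into x ≡ 0 (mod 3): 95·t ≡ 0 − 73 = -73 (mod 3).
    Reduce coefficients mod 3: 2·t ≡ 2 (mod 3).
    The inverse of 2 mod 3 is 2 (since 2·2 = 4 = 1·3 + 1), so t ≡ 2·2 = 4 ≡ 1 (mod 3).
    Then x = 73 + 95·1 = 168, valid modulo lcm(95, 3) = 285: x ≡ 168 (mod 285).
  Combine with x ≡ 0 (mod 11); new modulus lcm = 3135.
    Write x = 168 + 285·t and substitute into x ≡ 0 (mod 11): 285·t ≡ 0 − 168 = -168 (mod 11).
    Reduce coefficients mod 11: 10·t ≡ 8 (mod 11).
    The inverse of 10 mod 11 is 10 (since 10·10 = 100 = 9·11 + 1), so t ≡ 10·8 = 80 ≡ 3 (mod 11).
    Then x = 168 + 285·3 = 1023, valid modulo lcm(285, 11) = 3135: x ≡ 1023 (mod 3135).
Verify against each original: 1023 mod 5 = 3, 1023 mod 19 = 16, 1023 mod 3 = 0, 1023 mod 11 = 0.

x ≡ 1023 (mod 3135).


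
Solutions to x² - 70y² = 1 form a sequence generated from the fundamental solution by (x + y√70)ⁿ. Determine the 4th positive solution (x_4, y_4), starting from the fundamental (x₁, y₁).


Step 1: Find the fundamental solution (x₁, y₁) of x² - 70y² = 1.
  Expand √70 as a continued fraction. a₀ = ⌊√70⌋ = 8; iterate m_{k+1} = d_k·a_k − m_k, d_{k+1} = (70 − m_{k+1}²)/d_k, a_{k+1} = ⌊(a₀ + m_{k+1})/d_{k+1}⌋ (starting m₀ = 0, d₀ = 1), with convergents p_k = a_k·p_{k-1} + p_{k-2}, q_k = a_k·q_{k-1} + q_{k-2} (p₋₁ = 1, q₋₁ = 0):
  k = 0: a₀ = 8; p₀/q₀ = 8/1; p₀² − 70·q₀² = 64 − 70 = -6.
  k = 1: m = 8, d = 6, a = ⌊(8 + 8)/6⌋ = 2; p/q = (2·8 + 1)/(2·1 + 0) = 17/2; p² − 70·q² = 289 − 280 = 9.
  k = 2: m = 4, d = 9, a = ⌊(8 + 4)/9⌋ = 1; p/q = (1·17 + 8)/(1·2 + 1) = 25/3; p² − 70·q² = 625 − 630 = -5.
  k = 3: m = 5, d = 5, a = ⌊(8 + 5)/5⌋ = 2; p/q = (2·25 + 17)/(2·3 + 2) = 67/8; p² − 70·q² = 4489 − 4480 = 9.
  k = 4: m = 5, d = 9, a = ⌊(8 + 5)/9⌋ = 1; p/q = (1·67 + 25)/(1·8 + 3) = 92/11; p² − 70·q² = 8464 − 8470 = -6.
  k = 5: m = 4, d = 6, a = ⌊(8 + 4)/6⌋ = 2; p/q = (2·92 + 67)/(2·11 + 8) = 251/30; p² − 70·q² = 63001 − 63000 = 1.
  The first convergent with p² − 70·q² = 1 gives the fundamental solution (x₁, y₁) = (251, 30).
Step 2: Apply the recurrence (x_{n+1}, y_{n+1}) = (x₁x_n + 70y₁y_n, x₁y_n + y₁x_n) repeatedly.
  From (x_1, y_1) = (251, 30): x_2 = 251·251 + 70·30·30 = 126001; y_2 = 251·30 + 30·251 = 15060.
  From (x_2, y_2) = (126001, 15060): x_3 = 251·126001 + 70·30·15060 = 63252251; y_3 = 251·15060 + 30·126001 = 7560090.
  From (x_3, y_3) = (63252251, 7560090): x_4 = 251·63252251 + 70·30·7560090 = 31752504001; y_4 = 251·7560090 + 30·63252251 = 3795150120.
Step 3: Verify x_4² - 70·y_4² = 1008221510333521008001 - 1008221510333521008000 = 1 (should be 1). ✓

(x_1, y_1) = (251, 30); (x_4, y_4) = (31752504001, 3795150120).


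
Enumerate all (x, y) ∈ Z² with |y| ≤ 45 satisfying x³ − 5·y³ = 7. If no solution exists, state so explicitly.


The equation is x³ - 5y³ = 7. For fixed y, x³ = 5·y³ + 7, so a solution requires the RHS to be a perfect cube.
Strategy: iterate y from -45 to 45, compute RHS = 5·y³ + 7, and check whether it is a (positive or negative) perfect cube.
Check small values of y:
  y = 0: RHS = 7 is not a perfect cube.
  y = 1: RHS = 12 is not a perfect cube.
  y = -1: RHS = 2 is not a perfect cube.
  y = 2: RHS = 47 is not a perfect cube.
  y = -2: RHS = -33 is not a perfect cube.
  y = 3: RHS = 142 is not a perfect cube.
  y = -3: RHS = -128 is not a perfect cube.
Continuing the search up to |y| = 45 finds no solutions either.
No (x, y) in the scanned range satisfies the equation.

No integer solutions with |y| ≤ 45.


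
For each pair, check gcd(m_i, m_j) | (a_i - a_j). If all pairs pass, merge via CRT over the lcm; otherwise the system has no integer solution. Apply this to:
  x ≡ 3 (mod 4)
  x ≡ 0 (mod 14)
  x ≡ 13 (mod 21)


Moduli 4, 14, 21 are not pairwise coprime, so CRT works modulo lcm(m_i) when all pairwise compatibility conditions hold.
Pairwise compatibility: gcd(m_i, m_j) must divide a_i - a_j for every pair.
Merge one congruence at a time:
  Start: x ≡ 3 (mod 4).
  Combine with x ≡ 0 (mod 14): gcd(4, 14) = 2, and 0 - 3 = -3 is NOT divisible by 2.
    ⇒ system is inconsistent (no integer solution).

No solution (the system is inconsistent).


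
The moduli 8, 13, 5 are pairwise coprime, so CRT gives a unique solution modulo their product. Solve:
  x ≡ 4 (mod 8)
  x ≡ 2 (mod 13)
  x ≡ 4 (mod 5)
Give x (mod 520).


Moduli 8, 13, 5 are pairwise coprime; by CRT there is a unique solution modulo M = 8 · 13 · 5 = 520.
Solve pairwise, accumulating the modulus:
  Start with x ≡ 4 (mod 8).
  Combine with x ≡ 2 (mod 13): since gcd(8, 13) = 1, we get a unique residue mod 104.
    Write x = 4 + 8·t and substitute into x ≡ 2 (mod 13): 8·t ≡ 2 − 4 = -2 (mod 13).
    Reduce coefficients mod 13: 8·t ≡ 11 (mod 13).
    The inverse of 8 mod 13 is 5 (since 8·5 = 40 = 3·13 + 1), so t ≡ 5·11 = 55 ≡ 3 (mod 13).
    Then x = 4 + 8·3 = 28, valid modulo lcm(8, 13) = 104: x ≡ 28 (mod 104).
  Combine with x ≡ 4 (mod 5): since gcd(104, 5) = 1, we get a unique residue mod 520.
    Write x = 28 + 104·t and substitute into x ≡ 4 (mod 5): 104·t ≡ 4 − 28 = -24 (mod 5).
    Reduce coefficients mod 5: 4·t ≡ 1 (mod 5).
    The inverse of 4 mod 5 is 4 (since 4·4 = 16 = 3·5 + 1), so t ≡ 4·1 = 4 ≡ 4 (mod 5).
    Then x = 28 + 104·4 = 444, valid modulo lcm(104, 5) = 520: x ≡ 444 (mod 520).
Verify: 444 mod 8 = 4 ✓, 444 mod 13 = 2 ✓, 444 mod 5 = 4 ✓.

x ≡ 444 (mod 520).


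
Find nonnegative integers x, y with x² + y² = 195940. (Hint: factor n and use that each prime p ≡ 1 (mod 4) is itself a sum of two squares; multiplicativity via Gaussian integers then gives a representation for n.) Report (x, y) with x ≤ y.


Step 1: Factor n = 195940 = 2^2 · 5 · 97 · 101.
Step 2: Check the mod-4 condition on each prime factor: 2 = 2 (special); 5 ≡ 1 (mod 4), exponent 1; 97 ≡ 1 (mod 4), exponent 1; 101 ≡ 1 (mod 4), exponent 1.
All primes ≡ 3 (mod 4) appear to even exponent (or don't appear), so by the two-squares theorem n IS expressible as a sum of two squares.
Step 3: Build a representation. Group n = k² · m with k = 2 and m = 5 · 97 · 101 = 48985 (a product of primes ≡ 1 (mod 4)); a representation of m scales to one of n via (k·x)² + (k·y)² = k²(x² + y²). Each prime p ≡ 1 (mod 4) is itself a sum of two squares; find a² by testing p − a² for a perfect square:
  5: 5 − 1² = 4 = 2² ⇒ 5 = 1² + 2².
  97: 97 − 1² = 96, 97 − 2² = 93, 97 − 3² = 88, 97 − 4² = 81 = 9² ⇒ 97 = 4² + 9².
  101: 101 − 1² = 100 = 10² ⇒ 101 = 1² + 10².
  Combine using the Brahmagupta–Fibonacci identity (a² + b²)(c² + d²) = (ac − bd)² + (ad + bc)² = (ac + bd)² + (ad − bc)²:
  5 · 97 = 485: from (1² + 2²)(4² + 9²), take (1·4 − 2·9, 1·9 + 2·4) = (4 − 18, 9 + 8) = (-14, 17); dropping signs (only squares matter) gives (14, 17); check 14² + 17² = 196 + 289 = 485 ✓.
  485 · 101 = 48985: from (14² + 17²)(1² + 10²), take (14·1 − 17·10, 14·10 + 17·1) = (14 − 170, 140 + 17) = (-156, 157); dropping signs (only squares matter) gives (156, 157); check 156² + 157² = 24336 + 24649 = 48985 ✓.
  Scale by k = 2: (2·156, 2·157) = (312, 314).
Step 4: Order so x ≤ y and verify: 312² + 314² = 97344 + 98596 = 195940 = n. ✓

n = 195940 = 312² + 314² (one valid representation with x ≤ y).


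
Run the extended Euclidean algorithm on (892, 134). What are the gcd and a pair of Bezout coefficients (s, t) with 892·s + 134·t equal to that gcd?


Euclidean algorithm on (892, 134) — divide until remainder is 0:
  892 = 6 · 134 + 88
  134 = 1 · 88 + 46
  88 = 1 · 46 + 42
  46 = 1 · 42 + 4
  42 = 10 · 4 + 2
  4 = 2 · 2 + 0
gcd(892, 134) = 2.
Track Bezout coefficients alongside the remainders: start with r₀ = 892 = a·1 + b·0 (s = 1, t = 0) and r₁ = 134 = a·0 + b·1 (s = 0, t = 1); each new remainder r_{k+1} = r_{k-1} − q_k·r_k inherits s_{k+1} = s_{k-1} − q_k·s_k, t_{k+1} = t_{k-1} − q_k·t_k, so r_k = a·s_k + b·t_k at every step:
  q = 6: r = 88, s = 1 − 6·0 = 1, t = 0 − 6·1 = -6  (check: 892·1 + 134·(-6) = 88)
  q = 1: r = 46, s = 0 − 1·1 = -1, t = 1 − 1·(-6) = 7  (check: 892·(-1) + 134·7 = 46)
  q = 1: r = 42, s = 1 − 1·(-1) = 2, t = -6 − 1·7 = -13  (check: 892·2 + 134·(-13) = 42)
  q = 1: r = 4, s = -1 − 1·2 = -3, t = 7 − 1·(-13) = 20  (check: 892·(-3) + 134·20 = 4)
  q = 10: r = 2, s = 2 − 10·(-3) = 32, t = -13 − 10·20 = -213  (check: 892·32 + 134·(-213) = 2)
The row with r = 2 (the gcd) gives the Bezout coefficients s = 32, t = -213.
Result: 892 · (32) + 134 · (-213) = 2.

gcd(892, 134) = 2; s = 32, t = -213 (check: 892·32 + 134·(-213) = 2).


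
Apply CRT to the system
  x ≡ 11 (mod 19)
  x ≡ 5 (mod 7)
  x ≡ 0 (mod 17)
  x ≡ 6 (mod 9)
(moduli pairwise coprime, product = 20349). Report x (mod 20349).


Product of moduli M = 19 · 7 · 17 · 9 = 20349.
Merge one congruence at a time:
  Start: x ≡ 11 (mod 19).
  Combine with x ≡ 5 (mod 7); new modulus lcm = 133.
    Write x = 11 + 19·t and substitute into x ≡ 5 (mod 7): 19·t ≡ 5 − 11 = -6 (mod 7).
    Reduce coefficients mod 7: 5·t ≡ 1 (mod 7).
    The inverse of 5 mod 7 is 3 (since 5·3 = 15 = 2·7 + 1), so t ≡ 3·1 = 3 ≡ 3 (mod 7).
    Then x = 11 + 19·3 = 68, valid modulo lcm(19, 7) = 133: x ≡ 68 (mod 133).
  Combine with x ≡ 0 (mod 17); new modulus lcm = 2261.
    Write x = 68 + 133·t and substitute into x ≡ 0 (mod 17): 133·t ≡ 0 − 68 = -68 (mod 17).
    Reduce coefficients mod 17: 14·t ≡ 0 (mod 17).
    The inverse of 14 mod 17 is 11 (since 14·11 = 154 = 9·17 + 1), so t ≡ 11·0 = 0 ≡ 0 (mod 17).
    Then x = 68 + 133·0 = 68, valid modulo lcm(133, 17) = 2261: x ≡ 68 (mod 2261).
  Combine with x ≡ 6 (mod 9); new modulus lcm = 20349.
    Write x = 68 + 2261·t and substitute into x ≡ 6 (mod 9): 2261·t ≡ 6 − 68 = -62 (mod 9).
    Reduce coefficients mod 9: 2·t ≡ 1 (mod 9).
    The inverse of 2 mod 9 is 5 (since 2·5 = 10 = 1·9 + 1), so t ≡ 5·1 = 5 ≡ 5 (mod 9).
    Then x = 68 + 2261·5 = 11373, valid modulo lcm(2261, 9) = 20349: x ≡ 11373 (mod 20349).
Verify against each original: 11373 mod 19 = 11, 11373 mod 7 = 5, 11373 mod 17 = 0, 11373 mod 9 = 6.

x ≡ 11373 (mod 20349).


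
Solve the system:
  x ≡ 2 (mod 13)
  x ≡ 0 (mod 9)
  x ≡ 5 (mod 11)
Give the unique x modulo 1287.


Moduli 13, 9, 11 are pairwise coprime; by CRT there is a unique solution modulo M = 13 · 9 · 11 = 1287.
Solve pairwise, accumulating the modulus:
  Start with x ≡ 2 (mod 13).
  Combine with x ≡ 0 (mod 9): since gcd(13, 9) = 1, we get a unique residue mod 117.
    Write x = 2 + 13·t and substitute into x ≡ 0 (mod 9): 13·t ≡ 0 − 2 = -2 (mod 9).
    Reduce coefficients mod 9: 4·t ≡ 7 (mod 9).
    The inverse of 4 mod 9 is 7 (since 4·7 = 28 = 3·9 + 1), so t ≡ 7·7 = 49 ≡ 4 (mod 9).
    Then x = 2 + 13·4 = 54, valid modulo lcm(13, 9) = 117: x ≡ 54 (mod 117).
  Combine with x ≡ 5 (mod 11): since gcd(117, 11) = 1, we get a unique residue mod 1287.
    Write x = 54 + 117·t and substitute into x ≡ 5 (mod 11): 117·t ≡ 5 − 54 = -49 (mod 11).
    Reduce coefficients mod 11: 7·t ≡ 6 (mod 11).
    The inverse of 7 mod 11 is 8 (since 7·8 = 56 = 5·11 + 1), so t ≡ 8·6 = 48 ≡ 4 (mod 11).
    Then x = 54 + 117·4 = 522, valid modulo lcm(117, 11) = 1287: x ≡ 522 (mod 1287).
Verify: 522 mod 13 = 2 ✓, 522 mod 9 = 0 ✓, 522 mod 11 = 5 ✓.

x ≡ 522 (mod 1287).


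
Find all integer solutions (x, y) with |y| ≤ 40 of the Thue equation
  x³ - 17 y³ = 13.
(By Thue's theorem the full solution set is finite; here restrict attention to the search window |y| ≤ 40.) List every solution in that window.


The equation is x³ - 17y³ = 13. For fixed y, x³ = 17·y³ + 13, so a solution requires the RHS to be a perfect cube.
Strategy: iterate y from -40 to 40, compute RHS = 17·y³ + 13, and check whether it is a (positive or negative) perfect cube.
Check small values of y:
  y = 0: RHS = 13 is not a perfect cube.
  y = 1: RHS = 30 is not a perfect cube.
  y = -1: RHS = -4 is not a perfect cube.
  y = 2: RHS = 149 is not a perfect cube.
  y = -2: RHS = -123 is not a perfect cube.
  y = 3: RHS = 472 is not a perfect cube.
  y = -3: RHS = -446 is not a perfect cube.
Continuing the search up to |y| = 40 finds no solutions either.
No (x, y) in the scanned range satisfies the equation.

No integer solutions with |y| ≤ 40.


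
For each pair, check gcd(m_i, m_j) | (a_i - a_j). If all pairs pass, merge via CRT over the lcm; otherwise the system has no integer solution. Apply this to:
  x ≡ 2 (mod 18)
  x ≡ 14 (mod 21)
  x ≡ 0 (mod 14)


Moduli 18, 21, 14 are not pairwise coprime, so CRT works modulo lcm(m_i) when all pairwise compatibility conditions hold.
Pairwise compatibility: gcd(m_i, m_j) must divide a_i - a_j for every pair.
Merge one congruence at a time:
  Start: x ≡ 2 (mod 18).
  Combine with x ≡ 14 (mod 21): gcd(18, 21) = 3; 14 - 2 = 12, which IS divisible by 3, so compatible.
    Write x = 2 + 18·t and substitute into x ≡ 14 (mod 21): 18·t ≡ 14 − 2 = 12 (mod 21).
    Divide the congruence (and modulus) by g = 3: 6·t ≡ 4 (mod 7).
    The inverse of 6 mod 7 is 6 (since 6·6 = 36 = 5·7 + 1), so t ≡ 6·4 = 24 ≡ 3 (mod 7).
    Then x = 2 + 18·3 = 56, valid modulo lcm(18, 21) = 126: x ≡ 56 (mod 126).
  Combine with x ≡ 0 (mod 14): gcd(126, 14) = 14; 0 - 56 = -56, which IS divisible by 14, so compatible.
    Write x = 56 + 126·t and substitute into x ≡ 0 (mod 14): 126·t ≡ 0 − 56 = -56 (mod 14).
    Divide the congruence (and modulus) by g = 14: 9·t ≡ -4 (mod 1).
    Modulo 1 every t works; take t = 0.
    Then x = 56 + 126·0 = 56, valid modulo lcm(126, 14) = 126: x ≡ 56 (mod 126).
Verify: 56 mod 18 = 2, 56 mod 21 = 14, 56 mod 14 = 0.

x ≡ 56 (mod 126).


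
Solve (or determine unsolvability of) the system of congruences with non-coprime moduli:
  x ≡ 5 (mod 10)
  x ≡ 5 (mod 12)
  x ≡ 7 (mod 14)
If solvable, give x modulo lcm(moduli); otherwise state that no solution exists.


Moduli 10, 12, 14 are not pairwise coprime, so CRT works modulo lcm(m_i) when all pairwise compatibility conditions hold.
Pairwise compatibility: gcd(m_i, m_j) must divide a_i - a_j for every pair.
Merge one congruence at a time:
  Start: x ≡ 5 (mod 10).
  Combine with x ≡ 5 (mod 12): gcd(10, 12) = 2; 5 - 5 = 0, which IS divisible by 2, so compatible.
    Write x = 5 + 10·t and substitute into x ≡ 5 (mod 12): 10·t ≡ 5 − 5 = 0 (mod 12).
    Divide the congruence (and modulus) by g = 2: 5·t ≡ 0 (mod 6).
    The inverse of 5 mod 6 is 5 (since 5·5 = 25 = 4·6 + 1), so t ≡ 5·0 = 0 ≡ 0 (mod 6).
    Then x = 5 + 10·0 = 5, valid modulo lcm(10, 12) = 60: x ≡ 5 (mod 60).
  Combine with x ≡ 7 (mod 14): gcd(60, 14) = 2; 7 - 5 = 2, which IS divisible by 2, so compatible.
    Write x = 5 + 60·t and substitute into x ≡ 7 (mod 14): 60·t ≡ 7 − 5 = 2 (mod 14).
    Divide the congruence (and modulus) by g = 2: 30·t ≡ 1 (mod 7).
    Reduce coefficients mod 7: 2·t ≡ 1 (mod 7).
    The inverse of 2 mod 7 is 4 (since 2·4 = 8 = 1·7 + 1), so t ≡ 4·1 = 4 ≡ 4 (mod 7).
    Then x = 5 + 60·4 = 245, valid modulo lcm(60, 14) = 420: x ≡ 245 (mod 420).
Verify: 245 mod 10 = 5, 245 mod 12 = 5, 245 mod 14 = 7.

x ≡ 245 (mod 420).


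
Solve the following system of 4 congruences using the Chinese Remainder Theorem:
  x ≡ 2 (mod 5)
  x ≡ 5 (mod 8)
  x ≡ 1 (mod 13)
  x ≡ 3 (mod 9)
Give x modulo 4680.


Product of moduli M = 5 · 8 · 13 · 9 = 4680.
Merge one congruence at a time:
  Start: x ≡ 2 (mod 5).
  Combine with x ≡ 5 (mod 8); new modulus lcm = 40.
    Write x = 2 + 5·t and substitute into x ≡ 5 (mod 8): 5·t ≡ 5 − 2 = 3 (mod 8).
    The inverse of 5 mod 8 is 5 (since 5·5 = 25 = 3·8 + 1), so t ≡ 5·3 = 15 ≡ 7 (mod 8).
    Then x = 2 + 5·7 = 37, valid modulo lcm(5, 8) = 40: x ≡ 37 (mod 40).
  Combine with x ≡ 1 (mod 13); new modulus lcm = 520.
    Write x = 37 + 40·t and substitute into x ≡ 1 (mod 13): 40·t ≡ 1 − 37 = -36 (mod 13).
    Reduce coefficients mod 13: 1·t ≡ 3 (mod 13).
    So t ≡ 3 (mod 13).
    Then x = 37 + 40·3 = 157, valid modulo lcm(40, 13) = 520: x ≡ 157 (mod 520).
  Combine with x ≡ 3 (mod 9); new modulus lcm = 4680.
    Write x = 157 + 520·t and substitute into x ≡ 3 (mod 9): 520·t ≡ 3 − 157 = -154 (mod 9).
    Reduce coefficients mod 9: 7·t ≡ 8 (mod 9).
    The inverse of 7 mod 9 is 4 (since 7·4 = 28 = 3·9 + 1), so t ≡ 4·8 = 32 ≡ 5 (mod 9).
    Then x = 157 + 520·5 = 2757, valid modulo lcm(520, 9) = 4680: x ≡ 2757 (mod 4680).
Verify against each original: 2757 mod 5 = 2, 2757 mod 8 = 5, 2757 mod 13 = 1, 2757 mod 9 = 3.

x ≡ 2757 (mod 4680).


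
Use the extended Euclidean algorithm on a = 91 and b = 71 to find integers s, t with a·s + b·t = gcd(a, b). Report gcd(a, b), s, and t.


Euclidean algorithm on (91, 71) — divide until remainder is 0:
  91 = 1 · 71 + 20
  71 = 3 · 20 + 11
  20 = 1 · 11 + 9
  11 = 1 · 9 + 2
  9 = 4 · 2 + 1
  2 = 2 · 1 + 0
gcd(91, 71) = 1.
Track Bezout coefficients alongside the remainders: start with r₀ = 91 = a·1 + b·0 (s = 1, t = 0) and r₁ = 71 = a·0 + b·1 (s = 0, t = 1); each new remainder r_{k+1} = r_{k-1} − q_k·r_k inherits s_{k+1} = s_{k-1} − q_k·s_k, t_{k+1} = t_{k-1} − q_k·t_k, so r_k = a·s_k + b·t_k at every step:
  q = 1: r = 20, s = 1 − 1·0 = 1, t = 0 − 1·1 = -1  (check: 91·1 + 71·(-1) = 20)
  q = 3: r = 11, s = 0 − 3·1 = -3, t = 1 − 3·(-1) = 4  (check: 91·(-3) + 71·4 = 11)
  q = 1: r = 9, s = 1 − 1·(-3) = 4, t = -1 − 1·4 = -5  (check: 91·4 + 71·(-5) = 9)
  q = 1: r = 2, s = -3 − 1·4 = -7, t = 4 − 1·(-5) = 9  (check: 91·(-7) + 71·9 = 2)
  q = 4: r = 1, s = 4 − 4·(-7) = 32, t = -5 − 4·9 = -41  (check: 91·32 + 71·(-41) = 1)
The row with r = 1 (the gcd) gives the Bezout coefficients s = 32, t = -41.
Result: 91 · (32) + 71 · (-41) = 1.

gcd(91, 71) = 1; s = 32, t = -41 (check: 91·32 + 71·(-41) = 1).


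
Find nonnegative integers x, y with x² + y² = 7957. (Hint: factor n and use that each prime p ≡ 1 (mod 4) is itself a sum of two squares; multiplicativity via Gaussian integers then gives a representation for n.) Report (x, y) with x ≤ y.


Step 1: Factor n = 7957 = 73 · 109.
Step 2: Check the mod-4 condition on each prime factor: 73 ≡ 1 (mod 4), exponent 1; 109 ≡ 1 (mod 4), exponent 1.
All primes ≡ 3 (mod 4) appear to even exponent (or don't appear), so by the two-squares theorem n IS expressible as a sum of two squares.
Step 3: Build a representation. Here n = 73 · 109 is a product of primes ≡ 1 (mod 4). Each prime p ≡ 1 (mod 4) is itself a sum of two squares; find a² by testing p − a² for a perfect square:
  73: 73 − 1² = 72, 73 − 2² = 69, 73 − 3² = 64 = 8² ⇒ 73 = 3² + 8².
  109: 109 − 1² = 108, 109 − 2² = 105, 109 − 3² = 100 = 10² ⇒ 109 = 3² + 10².
  Combine using the Brahmagupta–Fibonacci identity (a² + b²)(c² + d²) = (ac − bd)² + (ad + bc)² = (ac + bd)² + (ad − bc)²:
  73 · 109 = 7957: from (3² + 8²)(3² + 10²), take (3·3 − 8·10, 3·10 + 8·3) = (9 − 80, 30 + 24) = (-71, 54); dropping signs (only squares matter) gives (71, 54); check 71² + 54² = 5041 + 2916 = 7957 ✓.
Step 4: Order so x ≤ y and verify: 54² + 71² = 2916 + 5041 = 7957 = n. ✓

n = 7957 = 54² + 71² (one valid representation with x ≤ y).
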